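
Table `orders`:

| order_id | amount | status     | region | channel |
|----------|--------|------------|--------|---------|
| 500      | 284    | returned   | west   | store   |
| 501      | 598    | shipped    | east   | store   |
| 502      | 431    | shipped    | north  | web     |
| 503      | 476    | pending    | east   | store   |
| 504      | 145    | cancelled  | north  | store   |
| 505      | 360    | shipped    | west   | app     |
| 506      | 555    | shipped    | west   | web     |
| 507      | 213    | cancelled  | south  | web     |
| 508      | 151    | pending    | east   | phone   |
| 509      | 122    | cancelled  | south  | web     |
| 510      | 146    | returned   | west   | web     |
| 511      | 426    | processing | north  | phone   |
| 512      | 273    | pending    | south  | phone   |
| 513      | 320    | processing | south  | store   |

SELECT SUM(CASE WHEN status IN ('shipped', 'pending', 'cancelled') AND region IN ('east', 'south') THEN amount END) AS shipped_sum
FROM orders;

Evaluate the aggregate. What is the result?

order_id=500: ✗
order_id=501: ✓ → 598
order_id=502: ✗
order_id=503: ✓ → 476
order_id=504: ✗
order_id=505: ✗
order_id=506: ✗
order_id=507: ✓ → 213
order_id=508: ✓ → 151
order_id=509: ✓ → 122
order_id=510: ✗
order_id=511: ✗
order_id=512: ✓ → 273
order_id=513: ✗
shipped_sum = 598 + 476 + 213 + 151 + 122 + 273 = 1833

1833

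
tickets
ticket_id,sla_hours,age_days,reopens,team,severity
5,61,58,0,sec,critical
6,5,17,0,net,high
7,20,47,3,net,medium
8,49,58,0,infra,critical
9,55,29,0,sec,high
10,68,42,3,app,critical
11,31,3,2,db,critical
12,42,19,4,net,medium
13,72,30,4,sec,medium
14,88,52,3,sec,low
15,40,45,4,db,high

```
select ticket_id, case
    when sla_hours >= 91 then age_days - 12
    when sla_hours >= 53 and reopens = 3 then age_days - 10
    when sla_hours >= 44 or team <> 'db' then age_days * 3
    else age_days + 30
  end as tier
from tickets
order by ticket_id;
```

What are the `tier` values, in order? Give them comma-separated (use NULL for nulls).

174, 51, 141, 174, 87, 32, 33, 57, 90, 42, 75

ticket_id=5: sla_hours >= 44 or team <> 'db' → 174
ticket_id=6: sla_hours >= 44 or team <> 'db' → 51
ticket_id=7: sla_hours >= 44 or team <> 'db' → 141
ticket_id=8: sla_hours >= 44 or team <> 'db' → 174
ticket_id=9: sla_hours >= 44 or team <> 'db' → 87
ticket_id=10: sla_hours >= 53 and reopens = 3 → 32
ticket_id=11: ELSE → 33
ticket_id=12: sla_hours >= 44 or team <> 'db' → 57
ticket_id=13: sla_hours >= 44 or team <> 'db' → 90
ticket_id=14: sla_hours >= 53 and reopens = 3 → 42
ticket_id=15: ELSE → 75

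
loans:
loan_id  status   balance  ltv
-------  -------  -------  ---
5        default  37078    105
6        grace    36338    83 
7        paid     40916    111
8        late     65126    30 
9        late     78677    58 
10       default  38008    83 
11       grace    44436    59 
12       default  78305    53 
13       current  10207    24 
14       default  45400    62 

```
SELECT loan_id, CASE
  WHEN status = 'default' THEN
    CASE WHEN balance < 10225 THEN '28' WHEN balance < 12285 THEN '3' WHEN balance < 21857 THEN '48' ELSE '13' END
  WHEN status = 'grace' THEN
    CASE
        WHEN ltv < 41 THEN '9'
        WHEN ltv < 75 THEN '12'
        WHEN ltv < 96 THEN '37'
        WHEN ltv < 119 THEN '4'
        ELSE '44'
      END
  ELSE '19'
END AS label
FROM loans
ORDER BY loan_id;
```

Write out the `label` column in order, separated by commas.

loan_id=5: status='default' → inner[ELSE] → 13
loan_id=6: status='grace' → inner[ltv < 96] → 37
loan_id=7: status='paid' → outer ELSE → 19
loan_id=8: status='late' → outer ELSE → 19
loan_id=9: status='late' → outer ELSE → 19
loan_id=10: status='default' → inner[ELSE] → 13
loan_id=11: status='grace' → inner[ltv < 75] → 12
loan_id=12: status='default' → inner[ELSE] → 13
loan_id=13: status='current' → outer ELSE → 19
loan_id=14: status='default' → inner[ELSE] → 13

13, 37, 19, 19, 19, 13, 12, 13, 19, 13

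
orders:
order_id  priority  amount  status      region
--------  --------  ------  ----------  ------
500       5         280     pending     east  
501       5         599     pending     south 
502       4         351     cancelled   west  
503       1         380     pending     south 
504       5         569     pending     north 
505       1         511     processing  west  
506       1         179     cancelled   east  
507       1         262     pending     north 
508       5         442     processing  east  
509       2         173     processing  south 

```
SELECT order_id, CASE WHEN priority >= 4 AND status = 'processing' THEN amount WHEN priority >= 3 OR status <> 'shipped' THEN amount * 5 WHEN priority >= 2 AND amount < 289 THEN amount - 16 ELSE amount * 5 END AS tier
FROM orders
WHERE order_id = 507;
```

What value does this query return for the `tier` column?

order_id = 507: priority=1, amount=262, status=pending, region=north.
priority >= 4 AND status = 'processing' → false
priority >= 3 OR status <> 'shipped' → true → 1310

1310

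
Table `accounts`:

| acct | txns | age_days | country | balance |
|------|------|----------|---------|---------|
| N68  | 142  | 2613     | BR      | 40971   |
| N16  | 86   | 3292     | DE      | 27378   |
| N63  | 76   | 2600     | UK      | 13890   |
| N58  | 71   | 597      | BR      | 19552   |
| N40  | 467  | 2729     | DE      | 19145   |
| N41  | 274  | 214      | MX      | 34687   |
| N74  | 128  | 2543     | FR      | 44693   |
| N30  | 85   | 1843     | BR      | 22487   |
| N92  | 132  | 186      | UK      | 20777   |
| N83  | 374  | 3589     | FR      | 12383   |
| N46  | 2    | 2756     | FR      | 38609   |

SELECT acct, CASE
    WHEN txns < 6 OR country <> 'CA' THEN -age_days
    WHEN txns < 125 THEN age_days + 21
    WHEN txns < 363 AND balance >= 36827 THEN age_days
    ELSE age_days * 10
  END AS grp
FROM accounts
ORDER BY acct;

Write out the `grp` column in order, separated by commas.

-3292, -1843, -2729, -214, -2756, -597, -2600, -2613, -2543, -3589, -186

acct=N16: txns < 6 OR country <> 'CA' → -3292
acct=N30: txns < 6 OR country <> 'CA' → -1843
acct=N40: txns < 6 OR country <> 'CA' → -2729
acct=N41: txns < 6 OR country <> 'CA' → -214
acct=N46: txns < 6 OR country <> 'CA' → -2756
acct=N58: txns < 6 OR country <> 'CA' → -597
acct=N63: txns < 6 OR country <> 'CA' → -2600
acct=N68: txns < 6 OR country <> 'CA' → -2613
acct=N74: txns < 6 OR country <> 'CA' → -2543
acct=N83: txns < 6 OR country <> 'CA' → -3589
acct=N92: txns < 6 OR country <> 'CA' → -186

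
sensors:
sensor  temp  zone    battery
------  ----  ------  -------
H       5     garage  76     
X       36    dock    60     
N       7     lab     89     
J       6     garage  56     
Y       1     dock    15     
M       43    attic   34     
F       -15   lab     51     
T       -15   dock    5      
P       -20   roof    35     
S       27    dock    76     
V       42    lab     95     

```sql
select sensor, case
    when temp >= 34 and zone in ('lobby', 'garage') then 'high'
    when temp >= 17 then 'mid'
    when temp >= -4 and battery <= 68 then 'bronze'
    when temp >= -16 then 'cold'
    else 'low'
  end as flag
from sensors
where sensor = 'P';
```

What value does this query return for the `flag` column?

sensor = P: temp=-20, zone=roof, battery=35.
temp >= 34 and zone in ('lobby', 'garage') → false
temp >= 17 → false
temp >= -4 and battery <= 68 → false
temp >= -16 → false
No prior WHEN matched → ELSE → low

low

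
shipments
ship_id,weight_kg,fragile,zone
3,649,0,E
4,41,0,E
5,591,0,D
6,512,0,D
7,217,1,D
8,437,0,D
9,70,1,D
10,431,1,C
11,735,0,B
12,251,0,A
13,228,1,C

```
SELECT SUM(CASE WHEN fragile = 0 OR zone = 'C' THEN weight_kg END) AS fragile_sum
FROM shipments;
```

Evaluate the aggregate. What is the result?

ship_id=3: ✓ → 649
ship_id=4: ✓ → 41
ship_id=5: ✓ → 591
ship_id=6: ✓ → 512
ship_id=7: ✗
ship_id=8: ✓ → 437
ship_id=9: ✗
ship_id=10: ✓ → 431
ship_id=11: ✓ → 735
ship_id=12: ✓ → 251
ship_id=13: ✓ → 228
fragile_sum = 649 + 41 + 591 + 512 + 437 + 431 + 735 + 251 + 228 = 3875

3875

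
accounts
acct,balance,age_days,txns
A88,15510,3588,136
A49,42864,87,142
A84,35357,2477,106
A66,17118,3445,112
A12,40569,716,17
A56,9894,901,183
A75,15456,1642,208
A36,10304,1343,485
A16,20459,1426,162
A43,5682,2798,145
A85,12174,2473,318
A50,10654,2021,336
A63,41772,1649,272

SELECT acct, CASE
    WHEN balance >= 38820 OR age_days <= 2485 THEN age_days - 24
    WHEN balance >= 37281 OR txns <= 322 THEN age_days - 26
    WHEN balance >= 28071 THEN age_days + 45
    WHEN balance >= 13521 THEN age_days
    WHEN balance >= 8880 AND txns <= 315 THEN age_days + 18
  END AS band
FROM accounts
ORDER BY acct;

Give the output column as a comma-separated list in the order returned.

692, 1402, 1319, 2772, 63, 1997, 877, 1625, 3419, 1618, 2453, 2449, 3562

acct=A12: balance >= 38820 OR age_days <= 2485 → 692
acct=A16: balance >= 38820 OR age_days <= 2485 → 1402
acct=A36: balance >= 38820 OR age_days <= 2485 → 1319
acct=A43: balance >= 37281 OR txns <= 322 → 2772
acct=A49: balance >= 38820 OR age_days <= 2485 → 63
acct=A50: balance >= 38820 OR age_days <= 2485 → 1997
acct=A56: balance >= 38820 OR age_days <= 2485 → 877
acct=A63: balance >= 38820 OR age_days <= 2485 → 1625
acct=A66: balance >= 37281 OR txns <= 322 → 3419
acct=A75: balance >= 38820 OR age_days <= 2485 → 1618
acct=A84: balance >= 38820 OR age_days <= 2485 → 2453
acct=A85: balance >= 38820 OR age_days <= 2485 → 2449
acct=A88: balance >= 37281 OR txns <= 322 → 3562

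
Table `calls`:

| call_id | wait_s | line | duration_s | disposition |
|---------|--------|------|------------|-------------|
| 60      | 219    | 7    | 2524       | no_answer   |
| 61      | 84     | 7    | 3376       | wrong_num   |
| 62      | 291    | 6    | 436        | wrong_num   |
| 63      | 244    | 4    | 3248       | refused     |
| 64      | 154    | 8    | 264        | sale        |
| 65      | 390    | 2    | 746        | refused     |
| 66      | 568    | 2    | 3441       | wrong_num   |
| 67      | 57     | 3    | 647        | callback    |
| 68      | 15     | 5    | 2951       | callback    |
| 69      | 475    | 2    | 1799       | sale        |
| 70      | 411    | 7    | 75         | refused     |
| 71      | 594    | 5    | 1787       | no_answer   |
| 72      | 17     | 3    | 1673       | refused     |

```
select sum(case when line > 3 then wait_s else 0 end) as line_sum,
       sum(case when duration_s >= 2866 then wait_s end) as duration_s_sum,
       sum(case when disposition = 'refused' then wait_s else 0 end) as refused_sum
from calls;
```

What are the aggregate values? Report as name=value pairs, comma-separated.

[line_sum: line > 3]
call_id=60: ✓ → 219
call_id=61: ✓ → 84
call_id=62: ✓ → 291
call_id=63: ✓ → 244
call_id=64: ✓ → 154
call_id=65: ✗
call_id=66: ✗
call_id=67: ✗
call_id=68: ✓ → 15
call_id=69: ✗
call_id=70: ✓ → 411
call_id=71: ✓ → 594
call_id=72: ✗
line_sum = 219 + 84 + 291 + 244 + 154 + 15 + 411 + 594 = 2012
—
[duration_s_sum: duration_s >= 2866]
call_id=60: ✗
call_id=61: ✓ → 84
call_id=62: ✗
call_id=63: ✓ → 244
call_id=64: ✗
call_id=65: ✗
call_id=66: ✓ → 568
call_id=67: ✗
call_id=68: ✓ → 15
call_id=69: ✗
call_id=70: ✗
call_id=71: ✗
call_id=72: ✗
duration_s_sum = 84 + 244 + 568 + 15 = 911
—
[refused_sum: disposition = 'refused']
call_id=60: ✗
call_id=61: ✗
call_id=62: ✗
call_id=63: ✓ → 244
call_id=64: ✗
call_id=65: ✓ → 390
call_id=66: ✗
call_id=67: ✗
call_id=68: ✗
call_id=69: ✗
call_id=70: ✓ → 411
call_id=71: ✗
call_id=72: ✓ → 17
refused_sum = 244 + 390 + 411 + 17 = 1062

line_sum=2012, duration_s_sum=911, refused_sum=1062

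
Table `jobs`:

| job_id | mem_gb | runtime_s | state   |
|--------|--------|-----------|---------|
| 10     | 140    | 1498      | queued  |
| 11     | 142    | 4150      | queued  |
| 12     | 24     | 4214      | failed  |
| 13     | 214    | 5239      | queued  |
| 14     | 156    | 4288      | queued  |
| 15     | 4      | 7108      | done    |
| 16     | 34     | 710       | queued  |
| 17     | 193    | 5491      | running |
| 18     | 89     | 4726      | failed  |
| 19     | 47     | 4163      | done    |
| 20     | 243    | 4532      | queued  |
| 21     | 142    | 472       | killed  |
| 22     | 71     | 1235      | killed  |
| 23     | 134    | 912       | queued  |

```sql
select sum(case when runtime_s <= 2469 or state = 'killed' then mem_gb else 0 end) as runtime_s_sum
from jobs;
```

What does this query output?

521

job_id=10: ✓ → 140
job_id=11: ✗
job_id=12: ✗
job_id=13: ✗
job_id=14: ✗
job_id=15: ✗
job_id=16: ✓ → 34
job_id=17: ✗
job_id=18: ✗
job_id=19: ✗
job_id=20: ✗
job_id=21: ✓ → 142
job_id=22: ✓ → 71
job_id=23: ✓ → 134
runtime_s_sum = 140 + 34 + 142 + 71 + 134 = 521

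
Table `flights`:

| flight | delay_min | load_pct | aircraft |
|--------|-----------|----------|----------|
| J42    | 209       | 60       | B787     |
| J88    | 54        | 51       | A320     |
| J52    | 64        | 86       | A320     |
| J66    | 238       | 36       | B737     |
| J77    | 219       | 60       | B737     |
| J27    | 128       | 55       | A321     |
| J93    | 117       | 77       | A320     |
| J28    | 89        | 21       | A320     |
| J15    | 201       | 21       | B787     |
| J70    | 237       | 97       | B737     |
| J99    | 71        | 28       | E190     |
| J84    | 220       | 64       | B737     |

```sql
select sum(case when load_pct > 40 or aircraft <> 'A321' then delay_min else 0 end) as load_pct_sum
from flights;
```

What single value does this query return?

1847

flight=J42: ✓ → 209
flight=J88: ✓ → 54
flight=J52: ✓ → 64
flight=J66: ✓ → 238
flight=J77: ✓ → 219
flight=J27: ✓ → 128
flight=J93: ✓ → 117
flight=J28: ✓ → 89
flight=J15: ✓ → 201
flight=J70: ✓ → 237
flight=J99: ✓ → 71
flight=J84: ✓ → 220
load_pct_sum = 209 + 54 + 64 + 238 + 219 + 128 + 117 + 89 + 201 + 237 + 71 + 220 = 1847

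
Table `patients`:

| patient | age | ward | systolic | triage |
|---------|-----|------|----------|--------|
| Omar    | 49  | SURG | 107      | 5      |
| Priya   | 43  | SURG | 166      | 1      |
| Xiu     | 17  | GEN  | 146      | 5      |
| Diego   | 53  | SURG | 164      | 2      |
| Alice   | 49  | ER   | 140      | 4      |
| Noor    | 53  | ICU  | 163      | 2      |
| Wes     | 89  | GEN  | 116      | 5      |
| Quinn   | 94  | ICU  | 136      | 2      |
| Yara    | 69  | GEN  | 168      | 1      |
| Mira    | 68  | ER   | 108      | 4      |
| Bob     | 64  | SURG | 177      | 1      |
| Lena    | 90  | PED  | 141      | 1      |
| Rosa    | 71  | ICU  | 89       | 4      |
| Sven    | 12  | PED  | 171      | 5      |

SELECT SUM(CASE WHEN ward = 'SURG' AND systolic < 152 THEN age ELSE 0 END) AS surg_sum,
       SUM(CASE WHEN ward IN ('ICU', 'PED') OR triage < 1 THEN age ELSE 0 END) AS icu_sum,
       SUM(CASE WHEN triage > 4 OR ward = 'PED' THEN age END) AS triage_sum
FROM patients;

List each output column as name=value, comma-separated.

[surg_sum: ward = 'SURG' AND systolic < 152]
patient=Omar: ✓ → 49
patient=Priya: ✗
patient=Xiu: ✗
patient=Diego: ✗
patient=Alice: ✗
patient=Noor: ✗
patient=Wes: ✗
patient=Quinn: ✗
patient=Yara: ✗
patient=Mira: ✗
patient=Bob: ✗
patient=Lena: ✗
patient=Rosa: ✗
patient=Sven: ✗
surg_sum = 49
—
[icu_sum: ward IN ('ICU', 'PED') OR triage < 1]
patient=Omar: ✗
patient=Priya: ✗
patient=Xiu: ✗
patient=Diego: ✗
patient=Alice: ✗
patient=Noor: ✓ → 53
patient=Wes: ✗
patient=Quinn: ✓ → 94
patient=Yara: ✗
patient=Mira: ✗
patient=Bob: ✗
patient=Lena: ✓ → 90
patient=Rosa: ✓ → 71
patient=Sven: ✓ → 12
icu_sum = 53 + 94 + 90 + 71 + 12 = 320
—
[triage_sum: triage > 4 OR ward = 'PED']
patient=Omar: ✓ → 49
patient=Priya: ✗
patient=Xiu: ✓ → 17
patient=Diego: ✗
patient=Alice: ✗
patient=Noor: ✗
patient=Wes: ✓ → 89
patient=Quinn: ✗
patient=Yara: ✗
patient=Mira: ✗
patient=Bob: ✗
patient=Lena: ✓ → 90
patient=Rosa: ✗
patient=Sven: ✓ → 12
triage_sum = 49 + 17 + 89 + 90 + 12 = 257

surg_sum=49, icu_sum=320, triage_sum=257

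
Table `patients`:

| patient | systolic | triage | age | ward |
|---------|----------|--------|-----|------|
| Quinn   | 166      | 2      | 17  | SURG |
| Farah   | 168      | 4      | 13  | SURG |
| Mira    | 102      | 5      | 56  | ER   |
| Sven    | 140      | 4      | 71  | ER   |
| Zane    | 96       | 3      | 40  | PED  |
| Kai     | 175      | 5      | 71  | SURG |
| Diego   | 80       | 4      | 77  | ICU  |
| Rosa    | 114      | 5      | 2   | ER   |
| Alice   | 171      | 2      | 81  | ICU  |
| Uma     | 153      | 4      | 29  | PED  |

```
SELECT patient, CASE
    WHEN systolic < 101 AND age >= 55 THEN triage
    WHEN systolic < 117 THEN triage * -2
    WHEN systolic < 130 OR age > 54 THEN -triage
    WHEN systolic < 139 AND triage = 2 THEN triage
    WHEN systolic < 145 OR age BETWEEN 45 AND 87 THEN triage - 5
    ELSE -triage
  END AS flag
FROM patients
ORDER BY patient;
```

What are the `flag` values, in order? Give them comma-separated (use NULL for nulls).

patient=Alice: systolic < 130 OR age > 54 → -2
patient=Diego: systolic < 101 AND age >= 55 → 4
patient=Farah: ELSE → -4
patient=Kai: systolic < 130 OR age > 54 → -5
patient=Mira: systolic < 117 → -10
patient=Quinn: ELSE → -2
patient=Rosa: systolic < 117 → -10
patient=Sven: systolic < 130 OR age > 54 → -4
patient=Uma: ELSE → -4
patient=Zane: systolic < 117 → -6

-2, 4, -4, -5, -10, -2, -10, -4, -4, -6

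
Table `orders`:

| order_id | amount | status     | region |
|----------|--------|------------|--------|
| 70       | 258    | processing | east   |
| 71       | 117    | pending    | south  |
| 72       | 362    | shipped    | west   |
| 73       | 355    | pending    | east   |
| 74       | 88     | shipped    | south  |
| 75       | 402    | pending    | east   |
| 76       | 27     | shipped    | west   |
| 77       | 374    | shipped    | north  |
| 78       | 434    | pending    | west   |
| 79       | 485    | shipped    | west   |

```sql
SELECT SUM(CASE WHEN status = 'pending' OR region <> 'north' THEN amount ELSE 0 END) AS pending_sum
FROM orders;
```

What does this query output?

2528

order_id=70: ✓ → 258
order_id=71: ✓ → 117
order_id=72: ✓ → 362
order_id=73: ✓ → 355
order_id=74: ✓ → 88
order_id=75: ✓ → 402
order_id=76: ✓ → 27
order_id=77: ✗
order_id=78: ✓ → 434
order_id=79: ✓ → 485
pending_sum = 258 + 117 + 362 + 355 + 88 + 402 + 27 + 434 + 485 = 2528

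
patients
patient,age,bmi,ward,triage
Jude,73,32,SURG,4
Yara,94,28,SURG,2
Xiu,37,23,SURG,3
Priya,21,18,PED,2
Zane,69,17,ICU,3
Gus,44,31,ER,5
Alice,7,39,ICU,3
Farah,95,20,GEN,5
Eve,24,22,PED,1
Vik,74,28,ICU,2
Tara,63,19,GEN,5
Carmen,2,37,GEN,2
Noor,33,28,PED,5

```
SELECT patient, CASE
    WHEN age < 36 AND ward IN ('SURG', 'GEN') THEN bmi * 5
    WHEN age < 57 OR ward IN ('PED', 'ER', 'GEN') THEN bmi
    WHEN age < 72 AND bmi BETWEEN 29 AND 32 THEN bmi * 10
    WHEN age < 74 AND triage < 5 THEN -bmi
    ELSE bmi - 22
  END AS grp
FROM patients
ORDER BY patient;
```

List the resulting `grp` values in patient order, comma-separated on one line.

patient=Alice: age < 57 OR ward IN ('PED', 'ER', 'GEN') → 39
patient=Carmen: age < 36 AND ward IN ('SURG', 'GEN') → 185
patient=Eve: age < 57 OR ward IN ('PED', 'ER', 'GEN') → 22
patient=Farah: age < 57 OR ward IN ('PED', 'ER', 'GEN') → 20
patient=Gus: age < 57 OR ward IN ('PED', 'ER', 'GEN') → 31
patient=Jude: age < 74 AND triage < 5 → -32
patient=Noor: age < 57 OR ward IN ('PED', 'ER', 'GEN') → 28
patient=Priya: age < 57 OR ward IN ('PED', 'ER', 'GEN') → 18
patient=Tara: age < 57 OR ward IN ('PED', 'ER', 'GEN') → 19
patient=Vik: ELSE → 6
patient=Xiu: age < 57 OR ward IN ('PED', 'ER', 'GEN') → 23
patient=Yara: ELSE → 6
patient=Zane: age < 74 AND triage < 5 → -17

39, 185, 22, 20, 31, -32, 28, 18, 19, 6, 23, 6, -17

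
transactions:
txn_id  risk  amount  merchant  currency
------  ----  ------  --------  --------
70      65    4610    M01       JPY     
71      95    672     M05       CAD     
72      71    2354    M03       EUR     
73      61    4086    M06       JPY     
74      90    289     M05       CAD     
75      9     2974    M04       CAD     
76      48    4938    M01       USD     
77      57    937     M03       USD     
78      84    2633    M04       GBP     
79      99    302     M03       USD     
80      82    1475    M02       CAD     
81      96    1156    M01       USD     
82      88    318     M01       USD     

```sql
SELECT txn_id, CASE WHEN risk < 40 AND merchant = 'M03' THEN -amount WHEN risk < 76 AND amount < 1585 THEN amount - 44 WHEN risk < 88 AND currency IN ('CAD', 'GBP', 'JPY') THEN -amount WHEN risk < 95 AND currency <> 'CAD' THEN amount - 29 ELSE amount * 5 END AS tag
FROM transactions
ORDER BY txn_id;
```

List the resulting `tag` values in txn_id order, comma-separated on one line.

-4610, 3360, 2325, -4086, 1445, -2974, 4909, 893, -2633, 1510, -1475, 5780, 289

txn_id=70: risk < 88 AND currency IN ('CAD', 'GBP', 'JPY') → -4610
txn_id=71: ELSE → 3360
txn_id=72: risk < 95 AND currency <> 'CAD' → 2325
txn_id=73: risk < 88 AND currency IN ('CAD', 'GBP', 'JPY') → -4086
txn_id=74: ELSE → 1445
txn_id=75: risk < 88 AND currency IN ('CAD', 'GBP', 'JPY') → -2974
txn_id=76: risk < 95 AND currency <> 'CAD' → 4909
txn_id=77: risk < 76 AND amount < 1585 → 893
txn_id=78: risk < 88 AND currency IN ('CAD', 'GBP', 'JPY') → -2633
txn_id=79: ELSE → 1510
txn_id=80: risk < 88 AND currency IN ('CAD', 'GBP', 'JPY') → -1475
txn_id=81: ELSE → 5780
txn_id=82: risk < 95 AND currency <> 'CAD' → 289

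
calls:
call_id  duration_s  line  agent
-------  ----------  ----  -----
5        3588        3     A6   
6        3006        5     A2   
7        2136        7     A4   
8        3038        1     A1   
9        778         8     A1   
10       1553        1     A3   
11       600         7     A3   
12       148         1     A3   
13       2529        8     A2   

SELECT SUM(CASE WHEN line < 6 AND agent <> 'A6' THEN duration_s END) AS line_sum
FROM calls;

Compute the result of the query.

call_id=5: ✗
call_id=6: ✓ → 3006
call_id=7: ✗
call_id=8: ✓ → 3038
call_id=9: ✗
call_id=10: ✓ → 1553
call_id=11: ✗
call_id=12: ✓ → 148
call_id=13: ✗
line_sum = 3006 + 3038 + 1553 + 148 = 7745

7745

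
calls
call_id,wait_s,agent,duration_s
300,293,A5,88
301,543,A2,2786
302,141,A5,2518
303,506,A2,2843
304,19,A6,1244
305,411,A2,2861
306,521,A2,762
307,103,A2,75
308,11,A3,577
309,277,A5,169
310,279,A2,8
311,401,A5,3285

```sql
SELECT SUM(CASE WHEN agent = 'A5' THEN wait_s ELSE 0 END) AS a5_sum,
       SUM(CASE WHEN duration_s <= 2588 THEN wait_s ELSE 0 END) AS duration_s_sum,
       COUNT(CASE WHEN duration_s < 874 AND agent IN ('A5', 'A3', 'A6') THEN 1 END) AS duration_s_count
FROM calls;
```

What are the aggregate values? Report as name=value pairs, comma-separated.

[a5_sum: agent = 'A5']
call_id=300: ✓ → 293
call_id=301: ✗
call_id=302: ✓ → 141
call_id=303: ✗
call_id=304: ✗
call_id=305: ✗
call_id=306: ✗
call_id=307: ✗
call_id=308: ✗
call_id=309: ✓ → 277
call_id=310: ✗
call_id=311: ✓ → 401
a5_sum = 293 + 141 + 277 + 401 = 1112
—
[duration_s_sum: duration_s <= 2588]
call_id=300: ✓ → 293
call_id=301: ✗
call_id=302: ✓ → 141
call_id=303: ✗
call_id=304: ✓ → 19
call_id=305: ✗
call_id=306: ✓ → 521
call_id=307: ✓ → 103
call_id=308: ✓ → 11
call_id=309: ✓ → 277
call_id=310: ✓ → 279
call_id=311: ✗
duration_s_sum = 293 + 141 + 19 + 521 + 103 + 11 + 277 + 279 = 1644
—
[duration_s_count: duration_s < 874 AND agent IN ('A5', 'A3', 'A6')]
call_id=300: ✓ → 1
call_id=301: ✗
call_id=302: ✗
call_id=303: ✗
call_id=304: ✗
call_id=305: ✗
call_id=306: ✗
call_id=307: ✗
call_id=308: ✓ → 1
call_id=309: ✓ → 1
call_id=310: ✗
call_id=311: ✗
duration_s_count = COUNT(1, 1, 1) = 3

a5_sum=1112, duration_s_sum=1644, duration_s_count=3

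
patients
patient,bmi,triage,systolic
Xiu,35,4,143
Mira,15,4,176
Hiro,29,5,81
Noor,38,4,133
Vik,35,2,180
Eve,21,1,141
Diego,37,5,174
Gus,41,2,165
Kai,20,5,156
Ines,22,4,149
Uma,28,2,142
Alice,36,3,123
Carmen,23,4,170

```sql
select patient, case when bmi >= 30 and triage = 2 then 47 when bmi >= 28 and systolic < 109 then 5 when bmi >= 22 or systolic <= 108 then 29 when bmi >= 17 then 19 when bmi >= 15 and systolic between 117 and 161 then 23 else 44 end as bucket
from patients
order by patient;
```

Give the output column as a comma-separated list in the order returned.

patient=Alice: bmi >= 22 or systolic <= 108 → 29
patient=Carmen: bmi >= 22 or systolic <= 108 → 29
patient=Diego: bmi >= 22 or systolic <= 108 → 29
patient=Eve: bmi >= 17 → 19
patient=Gus: bmi >= 30 and triage = 2 → 47
patient=Hiro: bmi >= 28 and systolic < 109 → 5
patient=Ines: bmi >= 22 or systolic <= 108 → 29
patient=Kai: bmi >= 17 → 19
patient=Mira: ELSE → 44
patient=Noor: bmi >= 22 or systolic <= 108 → 29
patient=Uma: bmi >= 22 or systolic <= 108 → 29
patient=Vik: bmi >= 30 and triage = 2 → 47
patient=Xiu: bmi >= 22 or systolic <= 108 → 29

29, 29, 29, 19, 47, 5, 29, 19, 44, 29, 29, 47, 29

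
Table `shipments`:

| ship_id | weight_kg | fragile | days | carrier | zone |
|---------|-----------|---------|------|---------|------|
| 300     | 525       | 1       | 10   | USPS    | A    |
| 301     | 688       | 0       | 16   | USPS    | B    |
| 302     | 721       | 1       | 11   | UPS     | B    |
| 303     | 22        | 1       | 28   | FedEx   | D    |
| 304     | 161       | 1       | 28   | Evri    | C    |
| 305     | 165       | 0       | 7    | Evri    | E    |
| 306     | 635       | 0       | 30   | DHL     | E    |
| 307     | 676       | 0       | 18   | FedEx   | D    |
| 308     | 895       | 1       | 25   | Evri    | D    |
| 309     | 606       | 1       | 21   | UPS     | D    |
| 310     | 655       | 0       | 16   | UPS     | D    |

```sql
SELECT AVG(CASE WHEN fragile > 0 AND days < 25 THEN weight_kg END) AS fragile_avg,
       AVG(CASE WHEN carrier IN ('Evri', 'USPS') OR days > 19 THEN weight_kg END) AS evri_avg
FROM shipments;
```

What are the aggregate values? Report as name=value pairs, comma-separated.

[fragile_avg: fragile > 0 AND days < 25]
ship_id=300: ✓ → 525
ship_id=301: ✗
ship_id=302: ✓ → 721
ship_id=303: ✗
ship_id=304: ✗
ship_id=305: ✗
ship_id=306: ✗
ship_id=307: ✗
ship_id=308: ✗
ship_id=309: ✓ → 606
ship_id=310: ✗
fragile_avg = (525 + 721 + 606) / 3 = 617.3333333333
—
[evri_avg: carrier IN ('Evri', 'USPS') OR days > 19]
ship_id=300: ✓ → 525
ship_id=301: ✓ → 688
ship_id=302: ✗
ship_id=303: ✓ → 22
ship_id=304: ✓ → 161
ship_id=305: ✓ → 165
ship_id=306: ✓ → 635
ship_id=307: ✗
ship_id=308: ✓ → 895
ship_id=309: ✓ → 606
ship_id=310: ✗
evri_avg = (525 + 688 + 22 + 161 + 165 + 635 + 895 + 606) / 8 = 462.125

fragile_avg=617.3333333333, evri_avg=462.125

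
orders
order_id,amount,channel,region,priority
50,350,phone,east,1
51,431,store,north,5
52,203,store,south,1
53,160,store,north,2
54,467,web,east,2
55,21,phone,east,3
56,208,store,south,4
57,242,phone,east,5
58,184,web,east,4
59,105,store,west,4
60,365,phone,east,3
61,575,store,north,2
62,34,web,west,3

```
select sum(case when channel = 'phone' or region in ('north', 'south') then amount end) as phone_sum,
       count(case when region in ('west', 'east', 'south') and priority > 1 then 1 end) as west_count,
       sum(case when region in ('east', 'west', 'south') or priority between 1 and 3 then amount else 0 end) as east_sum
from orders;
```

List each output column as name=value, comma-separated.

phone_sum=2555, west_count=8, east_sum=2914

[phone_sum: channel = 'phone' or region in ('north', 'south')]
order_id=50: ✓ → 350
order_id=51: ✓ → 431
order_id=52: ✓ → 203
order_id=53: ✓ → 160
order_id=54: ✗
order_id=55: ✓ → 21
order_id=56: ✓ → 208
order_id=57: ✓ → 242
order_id=58: ✗
order_id=59: ✗
order_id=60: ✓ → 365
order_id=61: ✓ → 575
order_id=62: ✗
phone_sum = 350 + 431 + 203 + 160 + 21 + 208 + 242 + 365 + 575 = 2555
—
[west_count: region in ('west', 'east', 'south') and priority > 1]
order_id=50: ✗
order_id=51: ✗
order_id=52: ✗
order_id=53: ✗
order_id=54: ✓ → 1
order_id=55: ✓ → 1
order_id=56: ✓ → 1
order_id=57: ✓ → 1
order_id=58: ✓ → 1
order_id=59: ✓ → 1
order_id=60: ✓ → 1
order_id=61: ✗
order_id=62: ✓ → 1
west_count = COUNT(1, 1, 1, 1, 1, 1, 1, 1) = 8
—
[east_sum: region in ('east', 'west', 'south') or priority between 1 and 3]
order_id=50: ✓ → 350
order_id=51: ✗
order_id=52: ✓ → 203
order_id=53: ✓ → 160
order_id=54: ✓ → 467
order_id=55: ✓ → 21
order_id=56: ✓ → 208
order_id=57: ✓ → 242
order_id=58: ✓ → 184
order_id=59: ✓ → 105
order_id=60: ✓ → 365
order_id=61: ✓ → 575
order_id=62: ✓ → 34
east_sum = 350 + 203 + 160 + 467 + 21 + 208 + 242 + 184 + 105 + 365 + 575 + 34 = 2914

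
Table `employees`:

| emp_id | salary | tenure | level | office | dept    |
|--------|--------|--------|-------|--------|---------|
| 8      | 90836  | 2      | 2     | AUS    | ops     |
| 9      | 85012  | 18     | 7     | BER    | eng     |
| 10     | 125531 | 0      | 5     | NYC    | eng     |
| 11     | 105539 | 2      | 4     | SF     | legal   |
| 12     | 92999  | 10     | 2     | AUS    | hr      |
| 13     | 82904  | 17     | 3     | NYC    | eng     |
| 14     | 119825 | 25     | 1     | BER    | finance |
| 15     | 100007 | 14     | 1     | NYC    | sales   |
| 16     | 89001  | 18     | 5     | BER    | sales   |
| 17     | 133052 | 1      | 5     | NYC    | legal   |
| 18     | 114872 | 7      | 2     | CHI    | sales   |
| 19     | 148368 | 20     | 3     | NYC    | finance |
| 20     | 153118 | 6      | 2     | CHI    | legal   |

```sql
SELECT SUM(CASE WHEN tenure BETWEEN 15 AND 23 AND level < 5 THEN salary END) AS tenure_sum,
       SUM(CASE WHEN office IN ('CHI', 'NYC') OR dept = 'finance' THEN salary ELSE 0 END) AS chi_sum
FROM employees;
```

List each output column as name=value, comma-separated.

tenure_sum=231272, chi_sum=977677

[tenure_sum: tenure BETWEEN 15 AND 23 AND level < 5]
emp_id=8: ✗
emp_id=9: ✗
emp_id=10: ✗
emp_id=11: ✗
emp_id=12: ✗
emp_id=13: ✓ → 82904
emp_id=14: ✗
emp_id=15: ✗
emp_id=16: ✗
emp_id=17: ✗
emp_id=18: ✗
emp_id=19: ✓ → 148368
emp_id=20: ✗
tenure_sum = 82904 + 148368 = 231272
—
[chi_sum: office IN ('CHI', 'NYC') OR dept = 'finance']
emp_id=8: ✗
emp_id=9: ✗
emp_id=10: ✓ → 125531
emp_id=11: ✗
emp_id=12: ✗
emp_id=13: ✓ → 82904
emp_id=14: ✓ → 119825
emp_id=15: ✓ → 100007
emp_id=16: ✗
emp_id=17: ✓ → 133052
emp_id=18: ✓ → 114872
emp_id=19: ✓ → 148368
emp_id=20: ✓ → 153118
chi_sum = 125531 + 82904 + 119825 + 100007 + 133052 + 114872 + 148368 + 153118 = 977677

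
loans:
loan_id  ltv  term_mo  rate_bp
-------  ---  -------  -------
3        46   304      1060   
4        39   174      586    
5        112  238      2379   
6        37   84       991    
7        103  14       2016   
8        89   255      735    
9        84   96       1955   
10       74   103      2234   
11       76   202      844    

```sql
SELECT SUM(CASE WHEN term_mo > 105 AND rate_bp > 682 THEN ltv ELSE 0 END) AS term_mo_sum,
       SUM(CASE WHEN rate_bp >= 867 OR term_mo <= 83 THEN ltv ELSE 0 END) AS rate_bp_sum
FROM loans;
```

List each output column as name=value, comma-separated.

term_mo_sum=323, rate_bp_sum=456

[term_mo_sum: term_mo > 105 AND rate_bp > 682]
loan_id=3: ✓ → 46
loan_id=4: ✗
loan_id=5: ✓ → 112
loan_id=6: ✗
loan_id=7: ✗
loan_id=8: ✓ → 89
loan_id=9: ✗
loan_id=10: ✗
loan_id=11: ✓ → 76
term_mo_sum = 46 + 112 + 89 + 76 = 323
—
[rate_bp_sum: rate_bp >= 867 OR term_mo <= 83]
loan_id=3: ✓ → 46
loan_id=4: ✗
loan_id=5: ✓ → 112
loan_id=6: ✓ → 37
loan_id=7: ✓ → 103
loan_id=8: ✗
loan_id=9: ✓ → 84
loan_id=10: ✓ → 74
loan_id=11: ✗
rate_bp_sum = 46 + 112 + 37 + 103 + 84 + 74 = 456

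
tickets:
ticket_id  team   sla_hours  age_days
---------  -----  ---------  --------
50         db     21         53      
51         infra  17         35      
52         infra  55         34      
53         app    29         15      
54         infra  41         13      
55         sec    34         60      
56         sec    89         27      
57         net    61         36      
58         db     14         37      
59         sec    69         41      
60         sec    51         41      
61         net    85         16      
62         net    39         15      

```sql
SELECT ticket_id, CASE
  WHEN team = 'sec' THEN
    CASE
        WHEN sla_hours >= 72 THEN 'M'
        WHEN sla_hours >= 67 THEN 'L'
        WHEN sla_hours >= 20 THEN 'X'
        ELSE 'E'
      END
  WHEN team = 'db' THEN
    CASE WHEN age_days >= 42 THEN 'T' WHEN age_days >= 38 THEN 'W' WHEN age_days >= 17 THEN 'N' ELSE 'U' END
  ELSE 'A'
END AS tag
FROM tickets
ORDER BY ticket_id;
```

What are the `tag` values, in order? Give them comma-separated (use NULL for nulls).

T, A, A, A, A, X, M, A, N, L, X, A, A

ticket_id=50: team='db' → inner[age_days >= 42] → T
ticket_id=51: team='infra' → outer ELSE → A
ticket_id=52: team='infra' → outer ELSE → A
ticket_id=53: team='app' → outer ELSE → A
ticket_id=54: team='infra' → outer ELSE → A
ticket_id=55: team='sec' → inner[sla_hours >= 20] → X
ticket_id=56: team='sec' → inner[sla_hours >= 72] → M
ticket_id=57: team='net' → outer ELSE → A
ticket_id=58: team='db' → inner[age_days >= 17] → N
ticket_id=59: team='sec' → inner[sla_hours >= 67] → L
ticket_id=60: team='sec' → inner[sla_hours >= 20] → X
ticket_id=61: team='net' → outer ELSE → A
ticket_id=62: team='net' → outer ELSE → A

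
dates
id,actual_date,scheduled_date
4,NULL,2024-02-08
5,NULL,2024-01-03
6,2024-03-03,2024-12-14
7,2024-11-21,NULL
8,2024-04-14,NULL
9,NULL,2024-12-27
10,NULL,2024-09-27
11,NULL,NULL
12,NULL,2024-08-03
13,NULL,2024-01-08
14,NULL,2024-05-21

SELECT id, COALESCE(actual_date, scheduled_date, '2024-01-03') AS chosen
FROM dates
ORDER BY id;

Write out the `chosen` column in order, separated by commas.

2024-02-08, 2024-01-03, 2024-03-03, 2024-11-21, 2024-04-14, 2024-12-27, 2024-09-27, 2024-01-03, 2024-08-03, 2024-01-08, 2024-05-21

id=4: actual_date=NULL, scheduled_date=2024-02-08 → 2024-02-08
id=5: actual_date=NULL, scheduled_date=2024-01-03 → 2024-01-03
id=6: actual_date=2024-03-03 → 2024-03-03
id=7: actual_date=2024-11-21 → 2024-11-21
id=8: actual_date=2024-04-14 → 2024-04-14
id=9: actual_date=NULL, scheduled_date=2024-12-27 → 2024-12-27
id=10: actual_date=NULL, scheduled_date=2024-09-27 → 2024-09-27
id=11: actual_date=NULL, scheduled_date=NULL, → literal 2024-01-03 → 2024-01-03
id=12: actual_date=NULL, scheduled_date=2024-08-03 → 2024-08-03
id=13: actual_date=NULL, scheduled_date=2024-01-08 → 2024-01-08
id=14: actual_date=NULL, scheduled_date=2024-05-21 → 2024-05-21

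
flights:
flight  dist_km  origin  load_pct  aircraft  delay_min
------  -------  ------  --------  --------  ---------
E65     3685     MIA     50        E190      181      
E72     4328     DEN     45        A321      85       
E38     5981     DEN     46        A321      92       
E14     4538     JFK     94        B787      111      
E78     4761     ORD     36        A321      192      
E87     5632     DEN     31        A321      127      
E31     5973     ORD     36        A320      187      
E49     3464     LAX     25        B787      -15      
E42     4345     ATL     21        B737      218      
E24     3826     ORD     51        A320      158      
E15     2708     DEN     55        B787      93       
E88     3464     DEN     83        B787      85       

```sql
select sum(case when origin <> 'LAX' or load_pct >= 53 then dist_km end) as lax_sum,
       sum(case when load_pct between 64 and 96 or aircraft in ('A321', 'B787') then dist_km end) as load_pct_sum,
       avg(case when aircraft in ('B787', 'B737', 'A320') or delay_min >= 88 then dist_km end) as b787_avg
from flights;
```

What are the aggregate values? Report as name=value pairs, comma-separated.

[lax_sum: origin <> 'LAX' or load_pct >= 53]
flight=E65: ✓ → 3685
flight=E72: ✓ → 4328
flight=E38: ✓ → 5981
flight=E14: ✓ → 4538
flight=E78: ✓ → 4761
flight=E87: ✓ → 5632
flight=E31: ✓ → 5973
flight=E49: ✗
flight=E42: ✓ → 4345
flight=E24: ✓ → 3826
flight=E15: ✓ → 2708
flight=E88: ✓ → 3464
lax_sum = 3685 + 4328 + 5981 + 4538 + 4761 + 5632 + 5973 + 4345 + 3826 + 2708 + 3464 = 49241
—
[load_pct_sum: load_pct between 64 and 96 or aircraft in ('A321', 'B787')]
flight=E65: ✗
flight=E72: ✓ → 4328
flight=E38: ✓ → 5981
flight=E14: ✓ → 4538
flight=E78: ✓ → 4761
flight=E87: ✓ → 5632
flight=E31: ✗
flight=E49: ✓ → 3464
flight=E42: ✗
flight=E24: ✗
flight=E15: ✓ → 2708
flight=E88: ✓ → 3464
load_pct_sum = 4328 + 5981 + 4538 + 4761 + 5632 + 3464 + 2708 + 3464 = 34876
—
[b787_avg: aircraft in ('B787', 'B737', 'A320') or delay_min >= 88]
flight=E65: ✓ → 3685
flight=E72: ✗
flight=E38: ✓ → 5981
flight=E14: ✓ → 4538
flight=E78: ✓ → 4761
flight=E87: ✓ → 5632
flight=E31: ✓ → 5973
flight=E49: ✓ → 3464
flight=E42: ✓ → 4345
flight=E24: ✓ → 3826
flight=E15: ✓ → 2708
flight=E88: ✓ → 3464
b787_avg = (3685 + 5981 + 4538 + 4761 + 5632 + 5973 + 3464 + 4345 + 3826 + 2708 + 3464) / 11 = 4397.9090909091

lax_sum=49241, load_pct_sum=34876, b787_avg=4397.9090909091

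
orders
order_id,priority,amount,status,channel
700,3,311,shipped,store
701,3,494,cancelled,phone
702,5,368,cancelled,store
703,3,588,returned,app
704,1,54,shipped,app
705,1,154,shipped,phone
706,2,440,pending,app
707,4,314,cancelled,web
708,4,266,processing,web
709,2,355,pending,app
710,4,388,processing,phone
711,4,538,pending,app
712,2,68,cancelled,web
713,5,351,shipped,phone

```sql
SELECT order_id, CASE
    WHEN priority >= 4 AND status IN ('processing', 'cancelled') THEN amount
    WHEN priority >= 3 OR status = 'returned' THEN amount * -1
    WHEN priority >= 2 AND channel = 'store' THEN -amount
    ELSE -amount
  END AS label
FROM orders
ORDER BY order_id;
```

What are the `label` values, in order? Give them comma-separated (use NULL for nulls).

-311, -494, 368, -588, -54, -154, -440, 314, 266, -355, 388, -538, -68, -351

order_id=700: priority >= 3 OR status = 'returned' → -311
order_id=701: priority >= 3 OR status = 'returned' → -494
order_id=702: priority >= 4 AND status IN ('processing', 'cancelled') → 368
order_id=703: priority >= 3 OR status = 'returned' → -588
order_id=704: ELSE → -54
order_id=705: ELSE → -154
order_id=706: ELSE → -440
order_id=707: priority >= 4 AND status IN ('processing', 'cancelled') → 314
order_id=708: priority >= 4 AND status IN ('processing', 'cancelled') → 266
order_id=709: ELSE → -355
order_id=710: priority >= 4 AND status IN ('processing', 'cancelled') → 388
order_id=711: priority >= 3 OR status = 'returned' → -538
order_id=712: ELSE → -68
order_id=713: priority >= 3 OR status = 'returned' → -351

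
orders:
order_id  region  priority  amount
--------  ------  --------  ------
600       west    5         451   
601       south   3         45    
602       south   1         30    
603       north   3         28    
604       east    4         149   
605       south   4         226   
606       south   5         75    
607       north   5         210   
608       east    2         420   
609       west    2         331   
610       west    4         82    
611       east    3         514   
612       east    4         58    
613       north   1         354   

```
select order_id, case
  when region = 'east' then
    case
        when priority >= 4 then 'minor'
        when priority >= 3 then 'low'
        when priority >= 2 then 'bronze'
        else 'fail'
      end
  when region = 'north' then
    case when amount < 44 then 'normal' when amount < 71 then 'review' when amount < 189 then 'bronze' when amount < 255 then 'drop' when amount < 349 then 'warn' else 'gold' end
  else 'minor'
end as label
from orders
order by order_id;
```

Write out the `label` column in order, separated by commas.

minor, minor, minor, normal, minor, minor, minor, drop, bronze, minor, minor, low, minor, gold

order_id=600: region='west' → outer ELSE → minor
order_id=601: region='south' → outer ELSE → minor
order_id=602: region='south' → outer ELSE → minor
order_id=603: region='north' → inner[amount < 44] → normal
order_id=604: region='east' → inner[priority >= 4] → minor
order_id=605: region='south' → outer ELSE → minor
order_id=606: region='south' → outer ELSE → minor
order_id=607: region='north' → inner[amount < 255] → drop
order_id=608: region='east' → inner[priority >= 2] → bronze
order_id=609: region='west' → outer ELSE → minor
order_id=610: region='west' → outer ELSE → minor
order_id=611: region='east' → inner[priority >= 3] → low
order_id=612: region='east' → inner[priority >= 4] → minor
order_id=613: region='north' → inner[ELSE] → gold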